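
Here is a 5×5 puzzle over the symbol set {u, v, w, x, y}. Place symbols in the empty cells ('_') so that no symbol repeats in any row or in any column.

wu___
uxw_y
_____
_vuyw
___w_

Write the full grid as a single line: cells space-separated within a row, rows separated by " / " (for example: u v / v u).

w u y x v / u x w v y / y w v u x / x v u y w / v y x w u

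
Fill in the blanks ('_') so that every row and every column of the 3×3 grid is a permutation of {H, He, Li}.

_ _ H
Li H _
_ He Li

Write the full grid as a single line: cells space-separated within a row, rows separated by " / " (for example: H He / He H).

He Li H / Li H He / H He Li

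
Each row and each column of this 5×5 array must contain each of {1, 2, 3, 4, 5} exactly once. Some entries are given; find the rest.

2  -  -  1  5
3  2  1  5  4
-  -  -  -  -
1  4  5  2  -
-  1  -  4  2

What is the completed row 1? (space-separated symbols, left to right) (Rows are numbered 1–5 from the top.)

(r1,c2) = 3
(r1,c3) = 4

2 3 4 1 5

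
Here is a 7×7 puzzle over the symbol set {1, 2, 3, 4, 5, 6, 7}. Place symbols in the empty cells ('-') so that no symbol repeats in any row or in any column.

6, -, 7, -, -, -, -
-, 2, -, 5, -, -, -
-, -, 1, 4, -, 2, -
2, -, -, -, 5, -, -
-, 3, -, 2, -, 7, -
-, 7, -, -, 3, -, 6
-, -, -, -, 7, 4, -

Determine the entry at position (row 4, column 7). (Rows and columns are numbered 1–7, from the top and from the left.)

1

(r3,c5): row 3 has {1,2,4}; column 5 has {3,5,7}, so it must be 6.
(r6,c4): row 6 has {3,6,7}; column 4 has {2,4,5}, so it must be 1.
(r6,c6): row 6 has {1,3,6,7}; column 6 has {2,4,7}, so it must be 5.
(r1,c4): row 1 has {6,7}; column 4 has {1,2,4,5}, so it must be 3.
(r1,c6): row 1 has {3,6,7}; column 6 has {2,4,5,7}, so it must be 1.
(r3,c2): row 3 has {1,2,4,6}; column 2 has {2,3,7}, so it must be 5.
(r6,c1): row 6 has {1,3,5,6,7}; column 1 has {2,6}, so it must be 4.
(r6,c3): row 6 has {1,3,4,5,6,7}; column 3 has {1,7}, so it must be 2.
(r7,c4): row 7 has {4,7}; column 4 has {1,2,3,4,5}, so it must be 6.
(r1,c2): row 1 has {1,3,6,7}; column 2 has {2,3,5,7}, so it must be 4.
(r1,c5): row 1 has {1,3,4,6,7}; column 5 has {3,5,6,7}, so it must be 2.
(r1,c7): row 1 has {1,2,3,4,6,7}; column 7 has {6}, so it must be 5.
(r4,c4): row 4 has {2,5}; column 4 has {1,2,3,4,5,6}, so it must be 7.
(r7,c2): row 7 has {4,6,7}; column 2 has {2,3,4,5,7}, so it must be 1.
(r4,c2): row 4 has {2,5,7}; column 2 has {1,2,3,4,5,7}, so it must be 6.
(r4,c6): row 4 has {2,5,6,7}; column 6 has {1,2,4,5,7}, so it must be 3.
(r2,c6): row 2 has {2,5}; column 6 has {1,2,3,4,5,7}, so it must be 6.
(r4,c3): row 4 has {2,3,5,6,7}; column 3 has {1,2,7}, so it must be 4.
(r4,c7): row 4 has {2,3,4,5,6,7}; column 7 has {5,6}, so it must be 1.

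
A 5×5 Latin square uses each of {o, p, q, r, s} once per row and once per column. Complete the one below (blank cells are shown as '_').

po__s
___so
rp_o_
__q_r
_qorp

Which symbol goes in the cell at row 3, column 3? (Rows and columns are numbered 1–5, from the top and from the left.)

s

(r1,c3): row 1 has {o,p,s}; column 3 has {o,q}, so it must be r.
(r1,c4): row 1 has {o,p,r,s}; column 4 has {o,r,s}, so it must be q.
(r2,c1): row 2 has {o,s}; column 1 has {p,r}, so it must be q.
(r2,c2): row 2 has {o,q,s}; column 2 has {o,p,q}, so it must be r.
(r2,c3): row 2 has {o,q,r,s}; column 3 has {o,q,r}, so it must be p.
(r3,c3): row 3 has {o,p,r}; column 3 has {o,p,q,r}, so it must be s.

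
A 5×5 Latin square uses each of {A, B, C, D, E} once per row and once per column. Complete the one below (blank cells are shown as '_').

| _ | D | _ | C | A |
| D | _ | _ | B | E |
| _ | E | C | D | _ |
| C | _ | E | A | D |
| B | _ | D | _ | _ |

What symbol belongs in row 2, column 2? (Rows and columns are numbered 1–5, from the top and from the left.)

C

(r1,c1) = E
(r1,c3) = B
(r2,c3) = A
(r3,c1) = A
(r3,c5) = B
(r4,c2) = B
(r5,c4) = E
(r5,c5) = C
(r2,c2) = C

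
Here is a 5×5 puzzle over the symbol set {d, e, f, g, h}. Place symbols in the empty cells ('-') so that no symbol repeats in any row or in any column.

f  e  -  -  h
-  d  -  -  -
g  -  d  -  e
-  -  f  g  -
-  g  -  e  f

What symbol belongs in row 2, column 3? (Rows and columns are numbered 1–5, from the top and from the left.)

e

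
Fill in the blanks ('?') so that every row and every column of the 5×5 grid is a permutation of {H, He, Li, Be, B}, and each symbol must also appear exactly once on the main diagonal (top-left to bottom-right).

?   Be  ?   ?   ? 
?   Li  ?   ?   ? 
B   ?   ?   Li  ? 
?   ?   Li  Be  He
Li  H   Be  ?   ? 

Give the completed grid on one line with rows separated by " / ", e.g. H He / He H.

At row 3, column 2: row 3 has {Li,B}; column 2 has {H,Li,Be}; that leaves He.
At row 3, column 3: row 3 has {He,Li,B}; column 3 has {Li,Be}; the diagonal has {Li,Be}; that leaves H.
At row 3, column 5: row 3 has {H,He,Li,B}; column 5 has {He}; that leaves Be.
At row 4, column 1: row 4 has {He,Li,Be}; column 1 has {Li,B}; that leaves H.
At row 4, column 2: row 4 has {H,He,Li,Be}; column 2 has {H,He,Li,Be}; that leaves B.
At row 5, column 5: row 5 has {H,Li,Be}; column 5 has {He,Be}; the diagonal has {H,Li,Be}; that leaves B.
At row 1, column 1: row 1 has {Be}; column 1 has {H,Li,B}; the diagonal has {H,Li,Be,B}; that leaves He.
At row 1, column 3: row 1 has {He,Be}; column 3 has {H,Li,Be}; that leaves B.
At row 1, column 4: row 1 has {He,Be,B}; column 4 has {Li,Be}; that leaves H.
At row 1, column 5: row 1 has {H,He,Be,B}; column 5 has {He,Be,B}; that leaves Li.
At row 2, column 1: row 2 has {Li}; column 1 has {H,He,Li,B}; that leaves Be.
At row 2, column 3: row 2 has {Li,Be}; column 3 has {H,Li,Be,B}; that leaves He.
At row 2, column 4: row 2 has {He,Li,Be}; column 4 has {H,Li,Be}; that leaves B.
At row 2, column 5: row 2 has {He,Li,Be,B}; column 5 has {He,Li,Be,B}; that leaves H.
At row 5, column 4: row 5 has {H,Li,Be,B}; column 4 has {H,Li,Be,B}; that leaves He.

He Be B H Li / Be Li He B H / B He H Li Be / H B Li Be He / Li H Be He B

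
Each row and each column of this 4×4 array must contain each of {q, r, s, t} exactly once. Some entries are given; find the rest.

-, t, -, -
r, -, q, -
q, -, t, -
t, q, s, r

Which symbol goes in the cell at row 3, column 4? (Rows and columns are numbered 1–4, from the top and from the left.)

s

(r1,c1): row 1 has {t}; column 1 has {q,r,t}, so it must be s.
(r1,c3): row 1 has {s,t}; column 3 has {q,s,t}, so it must be r.
(r1,c4): row 1 has {r,s,t}; column 4 has {r}, so it must be q.
(r2,c2): row 2 has {q,r}; column 2 has {q,t}, so it must be s.
(r2,c4): row 2 has {q,r,s}; column 4 has {q,r}, so it must be t.
(r3,c2): row 3 has {q,t}; column 2 has {q,s,t}, so it must be r.
(r3,c4): row 3 has {q,r,t}; column 4 has {q,r,t}, so it must be s.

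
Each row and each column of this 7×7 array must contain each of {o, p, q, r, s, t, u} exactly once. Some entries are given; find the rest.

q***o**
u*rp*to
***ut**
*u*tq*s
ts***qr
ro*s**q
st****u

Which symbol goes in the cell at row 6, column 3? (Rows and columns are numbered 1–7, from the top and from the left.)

t

row 1 has {o,q}; column 4 has {p,s,t,u} — only r is left for (r1,c4).
row 2 has {o,p,r,t,u}; column 2 has {o,s,t,u} — only q is left for (r2,c2).
row 2 has {o,p,q,r,t,u}; column 5 has {o,q,t} — only s is left for (r2,c5).
row 3 has {t,u}; column 7 has {o,q,r,s,u} — only p is left for (r3,c7).
row 5 has {q,r,s,t}; column 4 has {p,r,s,t,u} — only o is left for (r5,c4).
row 7 has {s,t,u}; column 4 has {o,p,r,s,t,u} — only q is left for (r7,c4).
row 1 has {o,q,r}; column 2 has {o,q,s,t,u} — only p is left for (r1,c2).
row 1 has {o,p,q,r}; column 7 has {o,p,q,r,s,u} — only t is left for (r1,c7).
row 3 has {p,t,u}; column 1 has {q,r,s,t,u} — only o is left for (r3,c1).
row 3 has {o,p,t,u}; column 2 has {o,p,q,s,t,u} — only r is left for (r3,c2).
row 3 has {o,p,r,t,u}; column 6 has {q,t} — only s is left for (r3,c6).
row 4 has {q,s,t,u}; column 1 has {o,q,r,s,t,u} — only p is left for (r4,c1).
row 4 has {p,q,s,t,u}; column 3 has {r} — only o is left for (r4,c3).
row 4 has {o,p,q,s,t,u}; column 6 has {q,s,t} — only r is left for (r4,c6).
row 7 has {q,s,t,u}; column 3 has {o,r} — only p is left for (r7,c3).
row 7 has {p,q,s,t,u}; column 5 has {o,q,s,t} — only r is left for (r7,c5).
row 7 has {p,q,r,s,t,u}; column 6 has {q,r,s,t} — only o is left for (r7,c6).
row 1 has {o,p,q,r,t}; column 6 has {o,q,r,s,t} — only u is left for (r1,c6).
row 3 has {o,p,r,s,t,u}; column 3 has {o,p,r} — only q is left for (r3,c3).
row 5 has {o,q,r,s,t}; column 3 has {o,p,q,r} — only u is left for (r5,c3).
row 5 has {o,q,r,s,t,u}; column 5 has {o,q,r,s,t} — only p is left for (r5,c5).
row 6 has {o,q,r,s}; column 3 has {o,p,q,r,u} — only t is left for (r6,c3).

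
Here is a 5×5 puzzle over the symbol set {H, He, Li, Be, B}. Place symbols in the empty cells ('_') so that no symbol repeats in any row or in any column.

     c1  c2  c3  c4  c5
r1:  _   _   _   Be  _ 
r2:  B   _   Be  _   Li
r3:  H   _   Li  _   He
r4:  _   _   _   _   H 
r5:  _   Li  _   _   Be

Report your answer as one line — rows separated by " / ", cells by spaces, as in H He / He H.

Li He H Be B / B H Be He Li / H Be Li B He / Be B He Li H / He Li B H Be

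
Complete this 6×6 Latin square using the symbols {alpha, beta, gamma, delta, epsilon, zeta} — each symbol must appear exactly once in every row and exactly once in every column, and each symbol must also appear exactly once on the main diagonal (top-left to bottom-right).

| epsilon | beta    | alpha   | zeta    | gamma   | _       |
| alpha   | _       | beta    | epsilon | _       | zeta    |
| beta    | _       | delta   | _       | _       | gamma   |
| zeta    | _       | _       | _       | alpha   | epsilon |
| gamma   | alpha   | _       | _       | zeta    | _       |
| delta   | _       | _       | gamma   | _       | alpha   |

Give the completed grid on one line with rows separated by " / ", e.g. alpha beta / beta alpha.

epsilon beta alpha zeta gamma delta / alpha gamma beta epsilon delta zeta / beta zeta delta alpha epsilon gamma / zeta delta gamma beta alpha epsilon / gamma alpha epsilon delta zeta beta / delta epsilon zeta gamma beta alpha

(r1,c6): row 1 has {alpha,beta,gamma,epsilon,zeta}; column 6 has {alpha,gamma,epsilon,zeta}, so it must be delta.
(r2,c2): row 2 has {alpha,beta,epsilon,zeta}; column 2 has {alpha,beta}; the diagonal has {alpha,delta,epsilon,zeta}, so it must be gamma.
(r2,c5): row 2 has {alpha,beta,gamma,epsilon,zeta}; column 5 has {alpha,gamma,zeta}, so it must be delta.
(r3,c4): row 3 has {beta,gamma,delta}; column 4 has {gamma,epsilon,zeta}, so it must be alpha.
(r3,c5): row 3 has {alpha,beta,gamma,delta}; column 5 has {alpha,gamma,delta,zeta}, so it must be epsilon.
(r4,c2): row 4 has {alpha,epsilon,zeta}; column 2 has {alpha,beta,gamma}, so it must be delta.
(r4,c3): row 4 has {alpha,delta,epsilon,zeta}; column 3 has {alpha,beta,delta}, so it must be gamma.
(r4,c4): row 4 has {alpha,gamma,delta,epsilon,zeta}; column 4 has {alpha,gamma,epsilon,zeta}; the diagonal has {alpha,gamma,delta,epsilon,zeta}, so it must be beta.
(r5,c3): row 5 has {alpha,gamma,zeta}; column 3 has {alpha,beta,gamma,delta}, so it must be epsilon.
(r5,c4): row 5 has {alpha,gamma,epsilon,zeta}; column 4 has {alpha,beta,gamma,epsilon,zeta}, so it must be delta.
(r5,c6): row 5 has {alpha,gamma,delta,epsilon,zeta}; column 6 has {alpha,gamma,delta,epsilon,zeta}, so it must be beta.
(r6,c3): row 6 has {alpha,gamma,delta}; column 3 has {alpha,beta,gamma,delta,epsilon}, so it must be zeta.
(r6,c5): row 6 has {alpha,gamma,delta,zeta}; column 5 has {alpha,gamma,delta,epsilon,zeta}, so it must be beta.
(r3,c2): row 3 has {alpha,beta,gamma,delta,epsilon}; column 2 has {alpha,beta,gamma,delta}, so it must be zeta.
(r6,c2): row 6 has {alpha,beta,gamma,delta,zeta}; column 2 has {alpha,beta,gamma,delta,zeta}, so it must be epsilon.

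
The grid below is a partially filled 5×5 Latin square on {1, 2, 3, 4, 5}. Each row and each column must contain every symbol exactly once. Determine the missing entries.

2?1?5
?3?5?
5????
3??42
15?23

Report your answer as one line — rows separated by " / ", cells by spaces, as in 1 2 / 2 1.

2 4 1 3 5 / 4 3 2 5 1 / 5 2 3 1 4 / 3 1 5 4 2 / 1 5 4 2 3

At row 1, column 2: row 1 has {1,2,5}; column 2 has {3,5}; that leaves 4.
At row 1, column 4: row 1 has {1,2,4,5}; column 4 has {2,4,5}; that leaves 3.
At row 2, column 1: row 2 has {3,5}; column 1 has {1,2,3,5}; that leaves 4.
At row 2, column 3: row 2 has {3,4,5}; column 3 has {1}; that leaves 2.
At row 2, column 5: row 2 has {2,3,4,5}; column 5 has {2,3,5}; that leaves 1.
At row 3, column 4: row 3 has {5}; column 4 has {2,3,4,5}; that leaves 1.
At row 3, column 5: row 3 has {1,5}; column 5 has {1,2,3,5}; that leaves 4.
At row 4, column 2: row 4 has {2,3,4}; column 2 has {3,4,5}; that leaves 1.
At row 4, column 3: row 4 has {1,2,3,4}; column 3 has {1,2}; that leaves 5.
At row 5, column 3: row 5 has {1,2,3,5}; column 3 has {1,2,5}; that leaves 4.
At row 3, column 2: row 3 has {1,4,5}; column 2 has {1,3,4,5}; that leaves 2.
At row 3, column 3: row 3 has {1,2,4,5}; column 3 has {1,2,4,5}; that leaves 3.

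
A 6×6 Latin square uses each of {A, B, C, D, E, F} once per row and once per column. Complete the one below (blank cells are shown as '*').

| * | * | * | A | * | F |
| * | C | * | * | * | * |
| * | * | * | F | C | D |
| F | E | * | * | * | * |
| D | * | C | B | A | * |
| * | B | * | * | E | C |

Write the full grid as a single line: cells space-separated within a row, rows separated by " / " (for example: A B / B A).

C D E A B F / B C D E F A / E A B F C D / F E A C D B / D F C B A E / A B F D E C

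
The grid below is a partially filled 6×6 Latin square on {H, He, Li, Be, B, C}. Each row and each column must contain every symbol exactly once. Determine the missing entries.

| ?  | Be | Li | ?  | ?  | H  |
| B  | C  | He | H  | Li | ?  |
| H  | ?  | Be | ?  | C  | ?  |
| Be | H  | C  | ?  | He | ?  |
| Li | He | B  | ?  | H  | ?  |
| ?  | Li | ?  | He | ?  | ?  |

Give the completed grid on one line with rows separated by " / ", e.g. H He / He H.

(r1,c5) = B
(r2,c6) = Be
(r3,c2) = B
(r3,c4) = Li
(r3,c6) = He
(r4,c4) = B
(r4,c6) = Li
(r5,c6) = C
(r6,c1) = C
(r6,c3) = H
(r6,c5) = Be
(r6,c6) = B
(r1,c1) = He
(r1,c4) = C
(r5,c4) = Be

He Be Li C B H / B C He H Li Be / H B Be Li C He / Be H C B He Li / Li He B Be H C / C Li H He Be B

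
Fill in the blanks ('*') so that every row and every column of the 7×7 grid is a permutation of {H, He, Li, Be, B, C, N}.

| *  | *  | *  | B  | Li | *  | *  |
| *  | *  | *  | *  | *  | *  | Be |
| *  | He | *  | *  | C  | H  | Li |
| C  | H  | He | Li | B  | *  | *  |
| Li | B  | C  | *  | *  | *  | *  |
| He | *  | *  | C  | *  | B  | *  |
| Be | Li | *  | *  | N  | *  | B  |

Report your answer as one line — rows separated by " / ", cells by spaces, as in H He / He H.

H Be N B Li He C / N C B H He Li Be / B He Be N C H Li / C H He Li B Be N / Li B C Be H N He / He N Li C Be B H / Be Li H He N C B

(r4,c7): row 4 has {H,He,Li,B,C}; column 7 has {Li,Be,B}, so it must be N.
(r6,c7): row 6 has {He,B,C}; column 7 has {Li,Be,B,N}, so it must be H.
(r7,c3): row 7 has {Li,Be,B,N}; column 3 has {He,C}, so it must be H.
(r7,c4): row 7 has {H,Li,Be,B,N}; column 4 has {Li,B,C}, so it must be He.
(r7,c6): row 7 has {H,He,Li,Be,B,N}; column 6 has {H,B}, so it must be C.
(r4,c6): row 4 has {H,He,Li,B,C,N}; column 6 has {H,B,C}, so it must be Be.
(r5,c7): row 5 has {Li,B,C}; column 7 has {H,Li,Be,B,N}, so it must be He.
(r6,c5): row 6 has {H,He,B,C}; column 5 has {Li,B,C,N}, so it must be Be.
(r1,c7): row 1 has {Li,B}; column 7 has {H,He,Li,Be,B,N}, so it must be C.
(r5,c5): row 5 has {He,Li,B,C}; column 5 has {Li,Be,B,C,N}, so it must be H.
(r5,c6): row 5 has {H,He,Li,B,C}; column 6 has {H,Be,B,C}, so it must be N.
(r6,c2): row 6 has {H,He,Be,B,C}; column 2 has {H,He,Li,B}, so it must be N.
(r6,c3): row 6 has {H,He,Be,B,C,N}; column 3 has {H,He,C}, so it must be Li.
(r1,c2): row 1 has {Li,B,C}; column 2 has {H,He,Li,B,N}, so it must be Be.
(r1,c3): row 1 has {Li,Be,B,C}; column 3 has {H,He,Li,C}, so it must be N.
(r1,c6): row 1 has {Li,Be,B,C,N}; column 6 has {H,Be,B,C,N}, so it must be He.
(r2,c2): row 2 has {Be}; column 2 has {H,He,Li,Be,B,N}, so it must be C.
(r2,c3): row 2 has {Be,C}; column 3 has {H,He,Li,C,N}, so it must be B.
(r2,c5): row 2 has {Be,B,C}; column 5 has {H,Li,Be,B,C,N}, so it must be He.
(r2,c6): row 2 has {He,Be,B,C}; column 6 has {H,He,Be,B,C,N}, so it must be Li.
(r3,c3): row 3 has {H,He,Li,C}; column 3 has {H,He,Li,B,C,N}, so it must be Be.
(r3,c4): row 3 has {H,He,Li,Be,C}; column 4 has {He,Li,B,C}, so it must be N.
(r5,c4): row 5 has {H,He,Li,B,C,N}; column 4 has {He,Li,B,C,N}, so it must be Be.
(r1,c1): row 1 has {He,Li,Be,B,C,N}; column 1 has {He,Li,Be,C}, so it must be H.
(r2,c1): row 2 has {He,Li,Be,B,C}; column 1 has {H,He,Li,Be,C}, so it must be N.
(r2,c4): row 2 has {He,Li,Be,B,C,N}; column 4 has {He,Li,Be,B,C,N}, so it must be H.
(r3,c1): row 3 has {H,He,Li,Be,C,N}; column 1 has {H,He,Li,Be,C,N}, so it must be B.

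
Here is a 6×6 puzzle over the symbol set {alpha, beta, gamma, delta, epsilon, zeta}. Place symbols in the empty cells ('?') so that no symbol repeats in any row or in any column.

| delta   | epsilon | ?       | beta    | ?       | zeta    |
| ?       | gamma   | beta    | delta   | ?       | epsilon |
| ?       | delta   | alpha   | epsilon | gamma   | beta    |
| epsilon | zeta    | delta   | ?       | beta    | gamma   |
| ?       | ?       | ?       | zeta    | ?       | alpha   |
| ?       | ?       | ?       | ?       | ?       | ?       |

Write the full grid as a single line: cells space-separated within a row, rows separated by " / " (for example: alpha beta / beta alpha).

delta epsilon gamma beta alpha zeta / alpha gamma beta delta zeta epsilon / zeta delta alpha epsilon gamma beta / epsilon zeta delta alpha beta gamma / gamma beta epsilon zeta delta alpha / beta alpha zeta gamma epsilon delta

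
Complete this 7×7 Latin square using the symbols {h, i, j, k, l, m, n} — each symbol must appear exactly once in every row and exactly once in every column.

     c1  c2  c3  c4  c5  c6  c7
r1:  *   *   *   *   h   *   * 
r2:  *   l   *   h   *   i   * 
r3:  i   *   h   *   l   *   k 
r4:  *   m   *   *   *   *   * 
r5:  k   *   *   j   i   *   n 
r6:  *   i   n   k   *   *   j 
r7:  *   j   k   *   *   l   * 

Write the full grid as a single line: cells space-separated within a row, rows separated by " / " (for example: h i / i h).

j k m l h n i / n l j h k i m / i n h m l j k / h m i n j k l / k h l j i m n / l i n k m h j / m j k i n l h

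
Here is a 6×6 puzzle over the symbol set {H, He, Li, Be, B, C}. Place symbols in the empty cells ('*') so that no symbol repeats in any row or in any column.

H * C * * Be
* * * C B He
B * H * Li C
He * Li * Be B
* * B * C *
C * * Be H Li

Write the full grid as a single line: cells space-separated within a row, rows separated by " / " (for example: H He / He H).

H Li C B He Be / Li H Be C B He / B Be H He Li C / He C Li H Be B / Be He B Li C H / C B He Be H Li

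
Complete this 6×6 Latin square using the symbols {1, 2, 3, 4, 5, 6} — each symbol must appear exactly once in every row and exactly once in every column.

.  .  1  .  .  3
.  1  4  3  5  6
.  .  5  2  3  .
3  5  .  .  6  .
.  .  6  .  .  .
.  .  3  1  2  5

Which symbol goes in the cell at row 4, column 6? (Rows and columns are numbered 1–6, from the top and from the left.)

1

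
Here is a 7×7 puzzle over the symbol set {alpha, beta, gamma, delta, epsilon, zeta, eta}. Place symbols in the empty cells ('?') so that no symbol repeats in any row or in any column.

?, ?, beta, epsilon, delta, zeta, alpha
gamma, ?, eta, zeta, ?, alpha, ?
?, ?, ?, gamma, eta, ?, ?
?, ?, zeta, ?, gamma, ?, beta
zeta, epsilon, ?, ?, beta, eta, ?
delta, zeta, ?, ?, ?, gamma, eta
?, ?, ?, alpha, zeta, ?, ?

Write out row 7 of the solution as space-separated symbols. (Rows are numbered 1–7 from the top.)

beta eta gamma alpha zeta delta epsilon

At row 1, column 1: row 1 has {alpha,beta,delta,epsilon,zeta}; column 1 has {gamma,delta,zeta}; that leaves eta.
At row 1, column 2: row 1 has {alpha,beta,delta,epsilon,zeta,eta}; column 2 has {epsilon,zeta}; that leaves gamma.
At row 2, column 5: row 2 has {alpha,gamma,zeta,eta}; column 5 has {beta,gamma,delta,zeta,eta}; that leaves epsilon.
At row 2, column 7: row 2 has {alpha,gamma,epsilon,zeta,eta}; column 7 has {alpha,beta,eta}; that leaves delta.
At row 5, column 4: row 5 has {beta,epsilon,zeta,eta}; column 4 has {alpha,gamma,epsilon,zeta}; that leaves delta.
At row 5, column 7: row 5 has {beta,delta,epsilon,zeta,eta}; column 7 has {alpha,beta,delta,eta}; that leaves gamma.
At row 6, column 4: row 6 has {gamma,delta,zeta,eta}; column 4 has {alpha,gamma,delta,epsilon,zeta}; that leaves beta.
At row 6, column 5: row 6 has {beta,gamma,delta,zeta,eta}; column 5 has {beta,gamma,delta,epsilon,zeta,eta}; that leaves alpha.
At row 7, column 7: row 7 has {alpha,zeta}; column 7 has {alpha,beta,gamma,delta,eta}; that leaves epsilon.
At row 2, column 2: row 2 has {alpha,gamma,delta,epsilon,zeta,eta}; column 2 has {gamma,epsilon,zeta}; that leaves beta.
At row 3, column 7: row 3 has {gamma,eta}; column 7 has {alpha,beta,gamma,delta,epsilon,eta}; that leaves zeta.
At row 4, column 4: row 4 has {beta,gamma,zeta}; column 4 has {alpha,beta,gamma,delta,epsilon,zeta}; that leaves eta.
At row 5, column 3: row 5 has {beta,gamma,delta,epsilon,zeta,eta}; column 3 has {beta,zeta,eta}; that leaves alpha.
At row 6, column 3: row 6 has {alpha,beta,gamma,delta,zeta,eta}; column 3 has {alpha,beta,zeta,eta}; that leaves epsilon.
At row 7, column 1: row 7 has {alpha,epsilon,zeta}; column 1 has {gamma,delta,zeta,eta}; that leaves beta.
At row 7, column 6: row 7 has {alpha,beta,epsilon,zeta}; column 6 has {alpha,gamma,zeta,eta}; that leaves delta.
At row 3, column 3: row 3 has {gamma,zeta,eta}; column 3 has {alpha,beta,epsilon,zeta,eta}; that leaves delta.
At row 4, column 6: row 4 has {beta,gamma,zeta,eta}; column 6 has {alpha,gamma,delta,zeta,eta}; that leaves epsilon.
At row 7, column 2: row 7 has {alpha,beta,delta,epsilon,zeta}; column 2 has {beta,gamma,epsilon,zeta}; that leaves eta.
At row 7, column 3: row 7 has {alpha,beta,delta,epsilon,zeta,eta}; column 3 has {alpha,beta,delta,epsilon,zeta,eta}; that leaves gamma.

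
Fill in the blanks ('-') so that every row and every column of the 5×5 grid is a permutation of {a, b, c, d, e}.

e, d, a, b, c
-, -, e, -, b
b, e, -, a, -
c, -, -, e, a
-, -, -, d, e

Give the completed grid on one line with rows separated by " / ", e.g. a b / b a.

e d a b c / d a e c b / b e c a d / c b d e a / a c b d e

(r2,c4) = c
(r3,c5) = d
(r4,c2) = b
(r4,c3) = d
(r5,c1) = a
(r5,c2) = c
(r5,c3) = b
(r2,c1) = d
(r2,c2) = a
(r3,c3) = c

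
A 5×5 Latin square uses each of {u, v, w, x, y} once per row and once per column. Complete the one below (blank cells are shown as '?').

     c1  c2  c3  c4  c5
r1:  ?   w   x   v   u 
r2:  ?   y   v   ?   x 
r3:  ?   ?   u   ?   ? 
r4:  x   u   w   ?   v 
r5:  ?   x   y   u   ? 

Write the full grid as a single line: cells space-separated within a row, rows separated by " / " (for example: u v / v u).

y w x v u / u y v w x / w v u x y / x u w y v / v x y u w

(r1,c1) = y
(r2,c4) = w
(r3,c2) = v
(r4,c4) = y
(r5,c5) = w
(r2,c1) = u
(r3,c1) = w
(r3,c4) = x
(r3,c5) = y
(r5,c1) = v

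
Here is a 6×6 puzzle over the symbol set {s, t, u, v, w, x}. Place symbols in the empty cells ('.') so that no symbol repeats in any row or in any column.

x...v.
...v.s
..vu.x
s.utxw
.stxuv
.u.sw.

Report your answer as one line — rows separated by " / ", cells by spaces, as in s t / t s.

At row 1, column 4: row 1 has {v,x}; column 4 has {s,t,u,v,x}; that leaves w.
At row 2, column 5: row 2 has {s,v}; column 5 has {u,v,w,x}; that leaves t.
At row 3, column 5: row 3 has {u,v,x}; column 5 has {t,u,v,w,x}; that leaves s.
At row 4, column 2: row 4 has {s,t,u,w,x}; column 2 has {s,u}; that leaves v.
At row 5, column 1: row 5 has {s,t,u,v,x}; column 1 has {s,x}; that leaves w.
At row 6, column 3: row 6 has {s,u,w}; column 3 has {t,u,v}; that leaves x.
At row 6, column 6: row 6 has {s,u,w,x}; column 6 has {s,v,w,x}; that leaves t.
At row 1, column 2: row 1 has {v,w,x}; column 2 has {s,u,v}; that leaves t.
At row 1, column 3: row 1 has {t,v,w,x}; column 3 has {t,u,v,x}; that leaves s.
At row 1, column 6: row 1 has {s,t,v,w,x}; column 6 has {s,t,v,w,x}; that leaves u.
At row 2, column 1: row 2 has {s,t,v}; column 1 has {s,w,x}; that leaves u.
At row 2, column 3: row 2 has {s,t,u,v}; column 3 has {s,t,u,v,x}; that leaves w.
At row 3, column 1: row 3 has {s,u,v,x}; column 1 has {s,u,w,x}; that leaves t.
At row 3, column 2: row 3 has {s,t,u,v,x}; column 2 has {s,t,u,v}; that leaves w.
At row 6, column 1: row 6 has {s,t,u,w,x}; column 1 has {s,t,u,w,x}; that leaves v.
At row 2, column 2: row 2 has {s,t,u,v,w}; column 2 has {s,t,u,v,w}; that leaves x.

x t s w v u / u x w v t s / t w v u s x / s v u t x w / w s t x u v / v u x s w t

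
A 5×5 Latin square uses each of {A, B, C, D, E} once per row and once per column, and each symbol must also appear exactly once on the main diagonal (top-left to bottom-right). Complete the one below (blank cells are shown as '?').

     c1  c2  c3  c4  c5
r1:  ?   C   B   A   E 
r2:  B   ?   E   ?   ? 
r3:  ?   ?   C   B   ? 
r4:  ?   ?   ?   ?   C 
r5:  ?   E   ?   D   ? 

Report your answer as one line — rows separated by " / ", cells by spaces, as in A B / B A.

D C B A E / B A E C D / E D C B A / A B D E C / C E A D B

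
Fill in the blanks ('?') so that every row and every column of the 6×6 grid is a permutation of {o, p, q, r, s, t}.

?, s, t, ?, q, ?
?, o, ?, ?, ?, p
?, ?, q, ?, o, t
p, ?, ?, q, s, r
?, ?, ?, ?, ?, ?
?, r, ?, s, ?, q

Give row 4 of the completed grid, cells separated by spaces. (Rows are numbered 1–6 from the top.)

p t o q s r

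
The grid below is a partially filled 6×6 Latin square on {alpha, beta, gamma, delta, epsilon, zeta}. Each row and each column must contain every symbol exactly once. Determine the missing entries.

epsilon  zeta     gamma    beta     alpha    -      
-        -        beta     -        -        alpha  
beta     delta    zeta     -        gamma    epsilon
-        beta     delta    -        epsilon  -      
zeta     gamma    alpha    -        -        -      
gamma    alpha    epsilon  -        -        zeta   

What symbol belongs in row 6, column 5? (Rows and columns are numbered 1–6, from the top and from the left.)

At row 1, column 6: row 1 has {alpha,beta,gamma,epsilon,zeta}; column 6 has {alpha,epsilon,zeta}; that leaves delta.
At row 2, column 1: row 2 has {alpha,beta}; column 1 has {beta,gamma,epsilon,zeta}; that leaves delta.
At row 2, column 2: row 2 has {alpha,beta,delta}; column 2 has {alpha,beta,gamma,delta,zeta}; that leaves epsilon.
At row 2, column 5: row 2 has {alpha,beta,delta,epsilon}; column 5 has {alpha,gamma,epsilon}; that leaves zeta.
At row 3, column 4: row 3 has {beta,gamma,delta,epsilon,zeta}; column 4 has {beta}; that leaves alpha.
At row 4, column 1: row 4 has {beta,delta,epsilon}; column 1 has {beta,gamma,delta,epsilon,zeta}; that leaves alpha.
At row 4, column 6: row 4 has {alpha,beta,delta,epsilon}; column 6 has {alpha,delta,epsilon,zeta}; that leaves gamma.
At row 5, column 6: row 5 has {alpha,gamma,zeta}; column 6 has {alpha,gamma,delta,epsilon,zeta}; that leaves beta.
At row 6, column 4: row 6 has {alpha,gamma,epsilon,zeta}; column 4 has {alpha,beta}; that leaves delta.
At row 6, column 5: row 6 has {alpha,gamma,delta,epsilon,zeta}; column 5 has {alpha,gamma,epsilon,zeta}; that leaves beta.

beta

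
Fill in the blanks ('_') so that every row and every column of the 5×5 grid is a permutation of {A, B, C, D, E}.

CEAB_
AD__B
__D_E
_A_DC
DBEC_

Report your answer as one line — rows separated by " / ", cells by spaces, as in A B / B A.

C E A B D / A D C E B / B C D A E / E A B D C / D B E C A

(r1,c5) = D
(r2,c3) = C
(r2,c4) = E
(r3,c1) = B
(r3,c2) = C
(r3,c4) = A
(r4,c1) = E
(r4,c3) = B
(r5,c5) = A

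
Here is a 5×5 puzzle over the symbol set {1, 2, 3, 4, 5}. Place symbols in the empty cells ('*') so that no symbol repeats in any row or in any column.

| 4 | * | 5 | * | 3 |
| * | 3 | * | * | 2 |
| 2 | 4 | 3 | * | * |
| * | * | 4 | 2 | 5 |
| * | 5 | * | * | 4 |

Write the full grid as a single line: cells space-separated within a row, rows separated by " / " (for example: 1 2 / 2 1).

4 2 5 1 3 / 5 3 1 4 2 / 2 4 3 5 1 / 3 1 4 2 5 / 1 5 2 3 4

(r1,c4): row 1 has {3,4,5}; column 4 has {2}, so it must be 1.
(r2,c3): row 2 has {2,3}; column 3 has {3,4,5}, so it must be 1.
(r3,c4): row 3 has {2,3,4}; column 4 has {1,2}, so it must be 5.
(r3,c5): row 3 has {2,3,4,5}; column 5 has {2,3,4,5}, so it must be 1.
(r4,c2): row 4 has {2,4,5}; column 2 has {3,4,5}, so it must be 1.
(r5,c3): row 5 has {4,5}; column 3 has {1,3,4,5}, so it must be 2.
(r5,c4): row 5 has {2,4,5}; column 4 has {1,2,5}, so it must be 3.
(r1,c2): row 1 has {1,3,4,5}; column 2 has {1,3,4,5}, so it must be 2.
(r2,c1): row 2 has {1,2,3}; column 1 has {2,4}, so it must be 5.
(r2,c4): row 2 has {1,2,3,5}; column 4 has {1,2,3,5}, so it must be 4.
(r4,c1): row 4 has {1,2,4,5}; column 1 has {2,4,5}, so it must be 3.
(r5,c1): row 5 has {2,3,4,5}; column 1 has {2,3,4,5}, so it must be 1.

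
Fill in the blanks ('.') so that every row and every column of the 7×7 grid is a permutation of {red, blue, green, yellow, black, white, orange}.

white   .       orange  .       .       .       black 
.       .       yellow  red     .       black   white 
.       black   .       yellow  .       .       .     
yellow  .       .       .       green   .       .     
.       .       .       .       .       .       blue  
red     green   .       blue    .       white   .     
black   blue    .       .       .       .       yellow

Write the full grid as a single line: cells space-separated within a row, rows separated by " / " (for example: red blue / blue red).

white yellow orange green red blue black / green orange yellow red blue black white / blue black white yellow orange red green / yellow white blue black green orange red / orange red green white black yellow blue / red green black blue yellow white orange / black blue red orange white green yellow

row 1 has {black,white,orange}; column 4 has {red,blue,yellow} — only green is left for (r1,c4).
row 2 has {red,yellow,black,white}; column 2 has {blue,green,black} — only orange is left for (r2,c2).
row 2 has {red,yellow,black,white,orange}; column 5 has {green} — only blue is left for (r2,c5).
row 6 has {red,blue,green,white}; column 3 has {yellow,orange} — only black is left for (r6,c3).
row 6 has {red,blue,green,black,white}; column 7 has {blue,yellow,black,white} — only orange is left for (r6,c7).
row 2 has {red,blue,yellow,black,white,orange}; column 1 has {red,yellow,black,white} — only green is left for (r2,c1).
row 4 has {green,yellow}; column 7 has {blue,yellow,black,white,orange} — only red is left for (r4,c7).
row 5 has {blue}; column 1 has {red,green,yellow,black,white} — only orange is left for (r5,c1).
row 6 has {red,blue,green,black,white,orange}; column 5 has {blue,green} — only yellow is left for (r6,c5).
row 1 has {green,black,white,orange}; column 5 has {blue,green,yellow} — only red is left for (r1,c5).
row 3 has {yellow,black}; column 1 has {red,green,yellow,black,white,orange} — only blue is left for (r3,c1).
row 3 has {blue,yellow,black}; column 7 has {red,blue,yellow,black,white,orange} — only green is left for (r3,c7).
row 4 has {red,green,yellow}; column 2 has {blue,green,black,orange} — only white is left for (r4,c2).
row 4 has {red,green,yellow,white}; column 3 has {yellow,black,orange} — only blue is left for (r4,c3).
row 4 has {red,blue,green,yellow,white}; column 6 has {black,white} — only orange is left for (r4,c6).
row 1 has {red,green,black,white,orange}; column 2 has {blue,green,black,white,orange} — only yellow is left for (r1,c2).
row 1 has {red,green,yellow,black,white,orange}; column 6 has {black,white,orange} — only blue is left for (r1,c6).
row 3 has {blue,green,yellow,black}; column 6 has {blue,black,white,orange} — only red is left for (r3,c6).
row 4 has {red,blue,green,yellow,white,orange}; column 4 has {red,blue,green,yellow} — only black is left for (r4,c4).
row 5 has {blue,orange}; column 2 has {blue,green,yellow,black,white,orange} — only red is left for (r5,c2).
row 5 has {red,blue,orange}; column 4 has {red,blue,green,yellow,black} — only white is left for (r5,c4).
row 5 has {red,blue,white,orange}; column 5 has {red,blue,green,yellow} — only black is left for (r5,c5).
row 7 has {blue,yellow,black}; column 4 has {red,blue,green,yellow,black,white} — only orange is left for (r7,c4).
row 7 has {blue,yellow,black,orange}; column 5 has {red,blue,green,yellow,black} — only white is left for (r7,c5).
row 7 has {blue,yellow,black,white,orange}; column 6 has {red,blue,black,white,orange} — only green is left for (r7,c6).
row 3 has {red,blue,green,yellow,black}; column 3 has {blue,yellow,black,orange} — only white is left for (r3,c3).
row 3 has {red,blue,green,yellow,black,white}; column 5 has {red,blue,green,yellow,black,white} — only orange is left for (r3,c5).
row 5 has {red,blue,black,white,orange}; column 3 has {blue,yellow,black,white,orange} — only green is left for (r5,c3).
row 5 has {red,blue,green,black,white,orange}; column 6 has {red,blue,green,black,white,orange} — only yellow is left for (r5,c6).
row 7 has {blue,green,yellow,black,white,orange}; column 3 has {blue,green,yellow,black,white,orange} — only red is left for (r7,c3).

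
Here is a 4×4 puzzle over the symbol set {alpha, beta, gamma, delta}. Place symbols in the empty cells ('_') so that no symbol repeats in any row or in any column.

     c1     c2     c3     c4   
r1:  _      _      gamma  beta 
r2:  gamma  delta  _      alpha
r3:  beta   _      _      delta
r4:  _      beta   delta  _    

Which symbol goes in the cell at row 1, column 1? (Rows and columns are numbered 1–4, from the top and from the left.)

delta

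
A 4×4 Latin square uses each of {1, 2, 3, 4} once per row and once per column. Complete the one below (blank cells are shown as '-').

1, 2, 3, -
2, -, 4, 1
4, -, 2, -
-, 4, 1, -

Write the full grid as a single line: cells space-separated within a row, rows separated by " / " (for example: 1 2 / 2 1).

1 2 3 4 / 2 3 4 1 / 4 1 2 3 / 3 4 1 2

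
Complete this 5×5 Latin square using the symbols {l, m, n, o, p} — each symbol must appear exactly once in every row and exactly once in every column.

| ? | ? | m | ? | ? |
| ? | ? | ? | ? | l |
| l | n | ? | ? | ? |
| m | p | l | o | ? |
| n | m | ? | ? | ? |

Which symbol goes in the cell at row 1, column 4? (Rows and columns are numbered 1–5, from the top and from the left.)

row 2 has {l}; column 2 has {m,n,p} — only o is left for (r2,c2).
row 4 has {l,m,o,p}; column 5 has {l} — only n is left for (r4,c5).
row 1 has {m}; column 2 has {m,n,o,p} — only l is left for (r1,c2).
row 2 has {l,o}; column 1 has {l,m,n} — only p is left for (r2,c1).
row 2 has {l,o,p}; column 3 has {l,m} — only n is left for (r2,c3).
row 2 has {l,n,o,p}; column 4 has {o} — only m is left for (r2,c4).
row 3 has {l,n}; column 4 has {m,o} — only p is left for (r3,c4).
row 5 has {m,n}; column 4 has {m,o,p} — only l is left for (r5,c4).
row 1 has {l,m}; column 1 has {l,m,n,p} — only o is left for (r1,c1).
row 1 has {l,m,o}; column 4 has {l,m,o,p} — only n is left for (r1,c4).

n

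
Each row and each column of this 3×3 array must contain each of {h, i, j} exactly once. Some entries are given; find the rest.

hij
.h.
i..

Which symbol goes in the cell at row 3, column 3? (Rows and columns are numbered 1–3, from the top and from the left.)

h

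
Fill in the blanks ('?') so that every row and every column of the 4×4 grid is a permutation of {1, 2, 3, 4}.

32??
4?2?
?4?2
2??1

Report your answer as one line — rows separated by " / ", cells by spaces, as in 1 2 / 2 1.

(r1,c4) = 4
(r2,c4) = 3
(r3,c1) = 1
(r3,c3) = 3
(r4,c2) = 3
(r4,c3) = 4
(r1,c3) = 1
(r2,c2) = 1

3 2 1 4 / 4 1 2 3 / 1 4 3 2 / 2 3 4 1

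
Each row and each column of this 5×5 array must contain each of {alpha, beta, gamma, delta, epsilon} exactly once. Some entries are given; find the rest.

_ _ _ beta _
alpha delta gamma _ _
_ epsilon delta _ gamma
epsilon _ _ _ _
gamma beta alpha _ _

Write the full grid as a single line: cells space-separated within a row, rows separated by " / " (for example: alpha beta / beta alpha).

delta gamma epsilon beta alpha / alpha delta gamma epsilon beta / beta epsilon delta alpha gamma / epsilon alpha beta gamma delta / gamma beta alpha delta epsilon

(r1,c1) = delta
(r1,c3) = epsilon
(r1,c5) = alpha
(r2,c4) = epsilon
(r2,c5) = beta
(r3,c1) = beta
(r3,c4) = alpha
(r4,c3) = beta
(r4,c5) = delta
(r5,c4) = delta
(r5,c5) = epsilon
(r1,c2) = gamma
(r4,c2) = alpha
(r4,c4) = gamma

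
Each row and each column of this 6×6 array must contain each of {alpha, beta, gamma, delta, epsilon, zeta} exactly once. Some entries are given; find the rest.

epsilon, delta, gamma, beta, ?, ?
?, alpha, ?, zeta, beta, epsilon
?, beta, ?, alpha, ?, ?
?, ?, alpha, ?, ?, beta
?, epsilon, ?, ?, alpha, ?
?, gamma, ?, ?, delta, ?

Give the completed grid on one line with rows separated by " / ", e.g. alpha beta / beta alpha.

Cell (r1,c5): row 1 has {beta,gamma,delta,epsilon}; column 5 has {alpha,beta,delta} → zeta.
Cell (r1,c6): row 1 has {beta,gamma,delta,epsilon,zeta}; column 6 has {beta,epsilon} → alpha.
Cell (r2,c3): row 2 has {alpha,beta,epsilon,zeta}; column 3 has {alpha,gamma} → delta.
Cell (r4,c2): row 4 has {alpha,beta}; column 2 has {alpha,beta,gamma,delta,epsilon} → zeta.
Cell (r6,c4): row 6 has {gamma,delta}; column 4 has {alpha,beta,zeta} → epsilon.
Cell (r6,c6): row 6 has {gamma,delta,epsilon}; column 6 has {alpha,beta,epsilon} → zeta.
Cell (r2,c1): row 2 has {alpha,beta,delta,epsilon,zeta}; column 1 has {epsilon} → gamma.
Cell (r4,c1): row 4 has {alpha,beta,zeta}; column 1 has {gamma,epsilon} → delta.
Cell (r4,c4): row 4 has {alpha,beta,delta,zeta}; column 4 has {alpha,beta,epsilon,zeta} → gamma.
Cell (r4,c5): row 4 has {alpha,beta,gamma,delta,zeta}; column 5 has {alpha,beta,delta,zeta} → epsilon.
Cell (r5,c4): row 5 has {alpha,epsilon}; column 4 has {alpha,beta,gamma,epsilon,zeta} → delta.
Cell (r5,c6): row 5 has {alpha,delta,epsilon}; column 6 has {alpha,beta,epsilon,zeta} → gamma.
Cell (r6,c3): row 6 has {gamma,delta,epsilon,zeta}; column 3 has {alpha,gamma,delta} → beta.
Cell (r3,c1): row 3 has {alpha,beta}; column 1 has {gamma,delta,epsilon} → zeta.
Cell (r3,c3): row 3 has {alpha,beta,zeta}; column 3 has {alpha,beta,gamma,delta} → epsilon.
Cell (r3,c5): row 3 has {alpha,beta,epsilon,zeta}; column 5 has {alpha,beta,delta,epsilon,zeta} → gamma.
Cell (r3,c6): row 3 has {alpha,beta,gamma,epsilon,zeta}; column 6 has {alpha,beta,gamma,epsilon,zeta} → delta.
Cell (r5,c1): row 5 has {alpha,gamma,delta,epsilon}; column 1 has {gamma,delta,epsilon,zeta} → beta.
Cell (r5,c3): row 5 has {alpha,beta,gamma,delta,epsilon}; column 3 has {alpha,beta,gamma,delta,epsilon} → zeta.
Cell (r6,c1): row 6 has {beta,gamma,delta,epsilon,zeta}; column 1 has {beta,gamma,delta,epsilon,zeta} → alpha.

epsilon delta gamma beta zeta alpha / gamma alpha delta zeta beta epsilon / zeta beta epsilon alpha gamma delta / delta zeta alpha gamma epsilon beta / beta epsilon zeta delta alpha gamma / alpha gamma beta epsilon delta zeta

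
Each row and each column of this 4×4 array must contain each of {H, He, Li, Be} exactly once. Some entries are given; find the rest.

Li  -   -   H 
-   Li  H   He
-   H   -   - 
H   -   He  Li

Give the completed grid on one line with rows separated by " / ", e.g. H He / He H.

Cell (r1,c3): row 1 has {H,Li}; column 3 has {H,He} → Be.
Cell (r2,c1): row 2 has {H,He,Li}; column 1 has {H,Li} → Be.
Cell (r3,c1): row 3 has {H}; column 1 has {H,Li,Be} → He.
Cell (r3,c3): row 3 has {H,He}; column 3 has {H,He,Be} → Li.
Cell (r3,c4): row 3 has {H,He,Li}; column 4 has {H,He,Li} → Be.
Cell (r4,c2): row 4 has {H,He,Li}; column 2 has {H,Li} → Be.
Cell (r1,c2): row 1 has {H,Li,Be}; column 2 has {H,Li,Be} → He.

Li He Be H / Be Li H He / He H Li Be / H Be He Li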